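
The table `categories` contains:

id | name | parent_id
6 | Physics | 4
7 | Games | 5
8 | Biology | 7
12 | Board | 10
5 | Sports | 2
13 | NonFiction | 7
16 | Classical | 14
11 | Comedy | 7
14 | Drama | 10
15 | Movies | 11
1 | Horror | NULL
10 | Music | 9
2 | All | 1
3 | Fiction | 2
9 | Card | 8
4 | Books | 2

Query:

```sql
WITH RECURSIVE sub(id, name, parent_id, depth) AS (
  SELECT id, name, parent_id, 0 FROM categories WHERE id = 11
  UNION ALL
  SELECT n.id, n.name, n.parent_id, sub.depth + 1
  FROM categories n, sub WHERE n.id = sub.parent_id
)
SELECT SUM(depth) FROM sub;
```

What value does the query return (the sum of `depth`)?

Base: id=11 (Comedy), parent_id=7, depth 0.
Iteration 1: join on id=7 -> Games (id 7, parent_id=5, depth 1).
Iteration 2: join on id=5 -> Sports (id 5, parent_id=2, depth 2).
Iteration 3: join on id=2 -> All (id 2, parent_id=1, depth 3).
Iteration 4: join on id=1 -> Horror (id 1, parent_id=NULL, depth 4).
Iteration 5: parent_id is NULL; no match; recursion stops.
SUM(depth) = 0 + 1 + 2 + 3 + 4 = 10.

10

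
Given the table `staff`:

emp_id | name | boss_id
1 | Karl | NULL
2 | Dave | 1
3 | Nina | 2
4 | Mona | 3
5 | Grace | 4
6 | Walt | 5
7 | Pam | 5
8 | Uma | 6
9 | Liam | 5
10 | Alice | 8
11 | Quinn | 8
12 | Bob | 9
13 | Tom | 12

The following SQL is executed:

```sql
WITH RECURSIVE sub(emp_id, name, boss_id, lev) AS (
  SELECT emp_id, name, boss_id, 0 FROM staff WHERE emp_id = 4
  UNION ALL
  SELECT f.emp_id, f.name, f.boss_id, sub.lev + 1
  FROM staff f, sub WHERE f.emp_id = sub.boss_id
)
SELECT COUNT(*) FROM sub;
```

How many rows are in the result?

Base: emp_id=4 (Mona), boss_id=3, lev 0.
Iteration 1: join on emp_id=3 -> Nina (id 3, boss_id=2, lev 1).
Iteration 2: join on emp_id=2 -> Dave (id 2, boss_id=1, lev 2).
Iteration 3: join on emp_id=1 -> Karl (id 1, boss_id=NULL, lev 3).
Iteration 4: boss_id is NULL; no match; recursion stops.
Total rows emitted: 4.

4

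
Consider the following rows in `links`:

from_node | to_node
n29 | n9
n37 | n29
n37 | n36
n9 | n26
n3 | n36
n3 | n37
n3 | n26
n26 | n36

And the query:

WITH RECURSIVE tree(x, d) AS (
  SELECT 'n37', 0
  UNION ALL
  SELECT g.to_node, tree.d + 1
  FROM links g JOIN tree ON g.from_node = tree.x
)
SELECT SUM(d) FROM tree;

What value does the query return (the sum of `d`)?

Base: (n37, d=0).
Iteration 1: edges from {n37} -> (n29, d=1), (n36, d=1).
Iteration 2: edges from {n29,n36} -> (n9, d=2).
Iteration 3: edges from {n9} -> (n26, d=3).
Iteration 4: edges from {n26} -> (n36, d=4).
Iteration 5: no outgoing edges from {n36}; recursion stops.
SUM(d) = 0 + 1 + 1 + 2 + 3 + 4 = 11.

11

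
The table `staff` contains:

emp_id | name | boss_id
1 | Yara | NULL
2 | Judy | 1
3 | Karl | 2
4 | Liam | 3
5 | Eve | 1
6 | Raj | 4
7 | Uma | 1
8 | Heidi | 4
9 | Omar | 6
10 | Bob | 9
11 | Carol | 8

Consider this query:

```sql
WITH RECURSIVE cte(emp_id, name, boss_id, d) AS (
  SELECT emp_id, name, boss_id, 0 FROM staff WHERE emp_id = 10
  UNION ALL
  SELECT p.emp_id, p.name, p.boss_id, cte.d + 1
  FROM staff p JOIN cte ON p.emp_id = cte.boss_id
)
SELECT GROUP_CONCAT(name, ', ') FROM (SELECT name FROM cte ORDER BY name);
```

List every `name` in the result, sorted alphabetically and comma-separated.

Bob, Judy, Karl, Liam, Omar, Raj, Yara

Base: emp_id=10 (Bob), boss_id=9, d 0.
Iteration 1: join on emp_id=9 -> Omar (id 9, boss_id=6, d 1).
Iteration 2: join on emp_id=6 -> Raj (id 6, boss_id=4, d 2).
Iteration 3: join on emp_id=4 -> Liam (id 4, boss_id=3, d 3).
Iteration 4: join on emp_id=3 -> Karl (id 3, boss_id=2, d 4).
Iteration 5: join on emp_id=2 -> Judy (id 2, boss_id=1, d 5).
Iteration 6: join on emp_id=1 -> Yara (id 1, boss_id=NULL, d 6).
Iteration 7: boss_id is NULL; no match; recursion stops.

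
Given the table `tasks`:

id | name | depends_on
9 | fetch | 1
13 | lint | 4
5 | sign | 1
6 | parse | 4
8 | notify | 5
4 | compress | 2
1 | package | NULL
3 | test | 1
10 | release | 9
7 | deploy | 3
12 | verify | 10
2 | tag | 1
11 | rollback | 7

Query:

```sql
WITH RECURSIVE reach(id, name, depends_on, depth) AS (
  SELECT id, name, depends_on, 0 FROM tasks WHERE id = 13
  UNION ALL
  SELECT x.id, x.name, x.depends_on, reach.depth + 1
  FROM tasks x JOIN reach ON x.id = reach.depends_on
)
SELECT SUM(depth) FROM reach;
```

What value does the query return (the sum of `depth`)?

6

Base: id=13 (lint), depends_on=4, depth 0.
Iteration 1: join on id=4 -> compress (id 4, depends_on=2, depth 1).
Iteration 2: join on id=2 -> tag (id 2, depends_on=1, depth 2).
Iteration 3: join on id=1 -> package (id 1, depends_on=NULL, depth 3).
Iteration 4: depends_on is NULL; no match; recursion stops.
SUM(depth) = 0 + 1 + 2 + 3 = 6.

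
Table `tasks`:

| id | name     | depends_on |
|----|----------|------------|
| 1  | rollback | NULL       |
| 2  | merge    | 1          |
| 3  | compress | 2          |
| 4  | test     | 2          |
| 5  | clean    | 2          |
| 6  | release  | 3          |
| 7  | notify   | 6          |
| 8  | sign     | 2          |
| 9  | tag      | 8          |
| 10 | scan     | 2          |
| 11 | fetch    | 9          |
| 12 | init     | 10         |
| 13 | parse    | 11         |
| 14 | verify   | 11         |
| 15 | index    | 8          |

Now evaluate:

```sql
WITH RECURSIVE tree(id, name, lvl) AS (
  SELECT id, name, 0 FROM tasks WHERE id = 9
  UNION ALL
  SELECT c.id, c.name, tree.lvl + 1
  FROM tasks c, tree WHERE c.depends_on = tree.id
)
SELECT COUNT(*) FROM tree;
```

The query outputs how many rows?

4

Base: id=9 (tag) at lvl 0.
Iteration 1: rows with depends_on in {9} -> fetch (id 11, lvl 1).
Iteration 2: rows with depends_on in {11} -> parse (id 13, lvl 2), verify (id 14, lvl 2).
Iteration 3: no rows with depends_on in {13,14}; recursion stops.
Total rows emitted: 4.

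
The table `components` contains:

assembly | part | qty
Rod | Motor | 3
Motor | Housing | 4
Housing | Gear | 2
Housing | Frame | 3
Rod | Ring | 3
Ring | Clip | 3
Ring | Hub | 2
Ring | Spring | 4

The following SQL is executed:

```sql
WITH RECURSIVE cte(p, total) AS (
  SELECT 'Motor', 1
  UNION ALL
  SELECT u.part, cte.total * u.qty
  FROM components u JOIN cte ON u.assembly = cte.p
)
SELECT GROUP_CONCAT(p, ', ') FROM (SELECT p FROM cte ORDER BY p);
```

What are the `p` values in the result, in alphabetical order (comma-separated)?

Frame, Gear, Housing, Motor

Base: (Motor, total=1).
Iteration 1: components of {Motor} -> Housing = 1*4 = 4.
Iteration 2: components of {Housing} -> Frame = 4*3 = 12, Gear = 4*2 = 8.
Iteration 3: no further components; recursion stops.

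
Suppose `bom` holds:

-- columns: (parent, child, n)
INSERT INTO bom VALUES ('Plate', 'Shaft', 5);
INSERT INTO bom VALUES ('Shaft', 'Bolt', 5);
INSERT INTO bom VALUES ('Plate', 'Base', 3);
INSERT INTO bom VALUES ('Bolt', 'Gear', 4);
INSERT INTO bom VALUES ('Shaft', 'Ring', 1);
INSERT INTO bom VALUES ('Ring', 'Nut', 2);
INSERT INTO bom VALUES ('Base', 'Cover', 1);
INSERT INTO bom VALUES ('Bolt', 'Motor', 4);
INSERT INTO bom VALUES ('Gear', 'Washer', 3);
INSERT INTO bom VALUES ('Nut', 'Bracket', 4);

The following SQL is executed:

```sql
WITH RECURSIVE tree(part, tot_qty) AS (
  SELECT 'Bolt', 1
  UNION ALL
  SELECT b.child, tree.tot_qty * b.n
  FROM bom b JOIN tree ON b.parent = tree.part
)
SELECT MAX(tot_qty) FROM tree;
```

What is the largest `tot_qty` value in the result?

Base: (Bolt, tot_qty=1).
Iteration 1: components of {Bolt} -> Gear = 1*4 = 4, Motor = 1*4 = 4.
Iteration 2: components of {Gear,Motor} -> Washer = 4*3 = 12.
Iteration 3: no further components; recursion stops.
tot_qty values: 1, 4, 4, 12; the maximum is 12.

12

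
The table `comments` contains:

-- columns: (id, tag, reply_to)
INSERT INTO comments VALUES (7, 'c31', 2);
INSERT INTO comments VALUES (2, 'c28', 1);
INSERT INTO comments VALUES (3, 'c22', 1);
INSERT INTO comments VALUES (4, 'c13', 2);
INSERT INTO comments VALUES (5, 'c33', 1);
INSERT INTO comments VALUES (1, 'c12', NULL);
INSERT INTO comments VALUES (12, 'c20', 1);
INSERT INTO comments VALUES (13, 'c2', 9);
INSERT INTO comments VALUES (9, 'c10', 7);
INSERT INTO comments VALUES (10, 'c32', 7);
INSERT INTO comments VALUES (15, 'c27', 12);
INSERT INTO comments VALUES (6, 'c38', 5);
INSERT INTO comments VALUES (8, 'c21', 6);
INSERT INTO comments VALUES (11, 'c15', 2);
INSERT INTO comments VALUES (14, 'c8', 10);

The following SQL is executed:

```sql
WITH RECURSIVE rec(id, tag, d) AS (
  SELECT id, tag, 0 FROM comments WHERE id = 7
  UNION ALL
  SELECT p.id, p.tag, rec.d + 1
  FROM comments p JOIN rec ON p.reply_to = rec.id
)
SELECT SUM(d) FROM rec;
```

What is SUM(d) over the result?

Base: id=7 (c31) at d 0.
Iteration 1: rows with reply_to in {7} -> c10 (id 9, d 1), c32 (id 10, d 1).
Iteration 2: rows with reply_to in {9,10} -> c2 (id 13, d 2), c8 (id 14, d 2).
Iteration 3: no rows with reply_to in {13,14}; recursion stops.
SUM(d) = 0 + 1 + 1 + 2 + 2 = 6.

6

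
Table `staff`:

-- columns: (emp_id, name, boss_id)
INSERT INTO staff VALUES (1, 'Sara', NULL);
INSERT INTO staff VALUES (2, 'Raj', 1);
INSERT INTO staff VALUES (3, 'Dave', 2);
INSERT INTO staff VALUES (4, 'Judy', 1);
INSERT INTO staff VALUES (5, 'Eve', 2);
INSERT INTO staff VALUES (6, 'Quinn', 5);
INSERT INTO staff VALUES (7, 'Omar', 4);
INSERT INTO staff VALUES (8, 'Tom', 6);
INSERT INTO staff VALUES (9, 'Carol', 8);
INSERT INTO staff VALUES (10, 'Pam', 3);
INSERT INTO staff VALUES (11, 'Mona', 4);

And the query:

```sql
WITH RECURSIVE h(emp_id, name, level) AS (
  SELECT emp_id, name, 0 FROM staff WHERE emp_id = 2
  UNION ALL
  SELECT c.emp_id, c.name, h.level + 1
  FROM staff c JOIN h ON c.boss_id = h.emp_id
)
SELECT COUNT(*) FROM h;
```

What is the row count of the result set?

7

Base: emp_id=2 (Raj) at level 0.
Iteration 1: rows with boss_id in {2} -> Dave (id 3, level 1), Eve (id 5, level 1).
Iteration 2: rows with boss_id in {3,5} -> Quinn (id 6, level 2), Pam (id 10, level 2).
Iteration 3: rows with boss_id in {6,10} -> Tom (id 8, level 3).
Iteration 4: rows with boss_id in {8} -> Carol (id 9, level 4).
Iteration 5: no rows with boss_id in {9}; recursion stops.
Total rows emitted: 7.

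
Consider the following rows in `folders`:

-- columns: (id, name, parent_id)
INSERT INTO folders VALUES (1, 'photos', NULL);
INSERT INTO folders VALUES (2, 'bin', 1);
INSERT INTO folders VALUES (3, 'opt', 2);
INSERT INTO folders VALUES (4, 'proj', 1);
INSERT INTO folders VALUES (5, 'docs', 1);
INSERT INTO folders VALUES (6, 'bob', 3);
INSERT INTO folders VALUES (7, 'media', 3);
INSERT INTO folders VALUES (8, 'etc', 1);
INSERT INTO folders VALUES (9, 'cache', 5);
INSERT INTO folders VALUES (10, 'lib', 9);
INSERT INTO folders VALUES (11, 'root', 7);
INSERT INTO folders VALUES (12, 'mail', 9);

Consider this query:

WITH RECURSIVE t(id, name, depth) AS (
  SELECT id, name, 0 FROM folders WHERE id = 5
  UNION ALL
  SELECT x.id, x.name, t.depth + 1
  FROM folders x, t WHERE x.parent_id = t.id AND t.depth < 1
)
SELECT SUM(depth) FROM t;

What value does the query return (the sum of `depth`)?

1

Base: id=5 (docs) at depth 0.
Iteration 1: rows with parent_id in {5} -> cache (id 9, depth 1).
Iteration 2: depth < 1 fails for all current rows; recursion stops.
SUM(depth) = 0 + 1 = 1.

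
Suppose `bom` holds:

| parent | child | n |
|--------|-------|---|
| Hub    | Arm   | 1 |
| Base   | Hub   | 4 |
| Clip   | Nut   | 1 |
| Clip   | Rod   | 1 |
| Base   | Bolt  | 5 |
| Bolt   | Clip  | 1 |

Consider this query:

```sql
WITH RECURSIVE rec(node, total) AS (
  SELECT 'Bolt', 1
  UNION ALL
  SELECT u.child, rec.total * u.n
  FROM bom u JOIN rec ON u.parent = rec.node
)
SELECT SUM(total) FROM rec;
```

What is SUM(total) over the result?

Base: (Bolt, total=1).
Iteration 1: components of {Bolt} -> Clip = 1*1 = 1.
Iteration 2: components of {Clip} -> Nut = 1*1 = 1, Rod = 1*1 = 1.
Iteration 3: no further components; recursion stops.
SUM(total) = 1 + 1 + 1 + 1 = 4.

4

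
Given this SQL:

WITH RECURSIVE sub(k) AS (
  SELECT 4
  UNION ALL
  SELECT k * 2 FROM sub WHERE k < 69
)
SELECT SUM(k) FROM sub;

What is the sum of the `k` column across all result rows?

252

Base: k=4.
Iteration 1: 4 < 69 holds -> k = 4 * 2 = 8.
Iteration 2: 8 < 69 holds -> k = 8 * 2 = 16.
Iteration 3: 16 < 69 holds -> k = 16 * 2 = 32.
Iteration 4: 32 < 69 holds -> k = 32 * 2 = 64.
Iteration 5: 64 < 69 holds -> k = 64 * 2 = 128.
Iteration 6: 128 < 69 fails; recursion stops.
SUM(k) = 4 + 8 + 16 + 32 + 64 + 128 = 252.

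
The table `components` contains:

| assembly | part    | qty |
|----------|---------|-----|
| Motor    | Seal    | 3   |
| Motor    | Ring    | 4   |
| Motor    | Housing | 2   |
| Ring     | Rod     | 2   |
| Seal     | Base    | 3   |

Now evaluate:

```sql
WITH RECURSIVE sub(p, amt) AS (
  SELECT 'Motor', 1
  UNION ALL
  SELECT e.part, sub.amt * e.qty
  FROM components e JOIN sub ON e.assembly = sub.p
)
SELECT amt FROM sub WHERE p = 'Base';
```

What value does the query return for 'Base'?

Base: (Motor, amt=1).
Iteration 1: components of {Motor} -> Housing = 1*2 = 2, Ring = 1*4 = 4, Seal = 1*3 = 3.
Iteration 2: components of {Housing,Ring,Seal} -> Base = 3*3 = 9, Rod = 4*2 = 8.
Iteration 3: no further components; recursion stops.

9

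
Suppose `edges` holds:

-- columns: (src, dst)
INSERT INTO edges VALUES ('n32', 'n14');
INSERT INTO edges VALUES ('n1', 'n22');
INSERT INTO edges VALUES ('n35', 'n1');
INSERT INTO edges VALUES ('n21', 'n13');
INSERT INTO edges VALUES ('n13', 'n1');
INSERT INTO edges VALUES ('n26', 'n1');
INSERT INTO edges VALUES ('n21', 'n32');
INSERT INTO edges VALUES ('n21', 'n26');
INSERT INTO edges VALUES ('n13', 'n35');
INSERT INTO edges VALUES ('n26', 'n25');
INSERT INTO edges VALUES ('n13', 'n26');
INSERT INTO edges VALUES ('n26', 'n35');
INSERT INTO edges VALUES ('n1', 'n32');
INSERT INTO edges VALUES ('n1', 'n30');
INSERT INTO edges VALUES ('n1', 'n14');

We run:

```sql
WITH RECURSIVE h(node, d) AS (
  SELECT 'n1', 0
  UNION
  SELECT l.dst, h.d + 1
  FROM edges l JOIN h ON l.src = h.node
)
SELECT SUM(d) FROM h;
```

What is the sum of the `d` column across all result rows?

Base: (n1, d=0).
Iteration 1: edges from {n1} -> (n14, d=1), (n22, d=1), (n30, d=1), (n32, d=1).
Iteration 2: edges from {n14,n22,n30,n32} -> (n14, d=2).
Iteration 3: no outgoing edges from {n14}; recursion stops.
SUM(d) = 0 + 1 + 1 + 1 + 1 + 2 = 6.

6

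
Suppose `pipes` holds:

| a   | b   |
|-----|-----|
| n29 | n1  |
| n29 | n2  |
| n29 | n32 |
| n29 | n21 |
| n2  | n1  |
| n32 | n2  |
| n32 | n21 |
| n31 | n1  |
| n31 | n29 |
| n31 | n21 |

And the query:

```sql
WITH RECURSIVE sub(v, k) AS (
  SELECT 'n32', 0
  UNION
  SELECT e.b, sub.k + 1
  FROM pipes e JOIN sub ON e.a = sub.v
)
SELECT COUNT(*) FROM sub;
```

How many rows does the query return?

4

Base: (n32, k=0).
Iteration 1: edges from {n32} -> (n2, k=1), (n21, k=1).
Iteration 2: edges from {n2,n21} -> (n1, k=2).
Iteration 3: no outgoing edges from {n1}; recursion stops.
Total rows emitted: 4.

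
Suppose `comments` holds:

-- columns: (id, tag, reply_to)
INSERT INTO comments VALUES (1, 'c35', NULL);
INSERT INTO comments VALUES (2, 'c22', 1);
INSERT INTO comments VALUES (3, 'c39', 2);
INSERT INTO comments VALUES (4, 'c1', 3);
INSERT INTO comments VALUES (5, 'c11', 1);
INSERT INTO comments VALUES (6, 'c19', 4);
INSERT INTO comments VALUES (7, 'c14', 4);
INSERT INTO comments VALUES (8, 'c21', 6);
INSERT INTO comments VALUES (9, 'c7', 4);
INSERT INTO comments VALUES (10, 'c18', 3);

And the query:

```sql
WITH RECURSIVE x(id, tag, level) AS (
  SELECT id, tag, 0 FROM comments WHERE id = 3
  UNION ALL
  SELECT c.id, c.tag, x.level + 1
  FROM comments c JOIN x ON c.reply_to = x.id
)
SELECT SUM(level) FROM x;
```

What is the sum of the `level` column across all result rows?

Base: id=3 (c39) at level 0.
Iteration 1: rows with reply_to in {3} -> c1 (id 4, level 1), c18 (id 10, level 1).
Iteration 2: rows with reply_to in {4,10} -> c19 (id 6, level 2), c14 (id 7, level 2), c7 (id 9, level 2).
Iteration 3: rows with reply_to in {6,7,9} -> c21 (id 8, level 3).
Iteration 4: no rows with reply_to in {8}; recursion stops.
SUM(level) = 0 + 1 + 1 + 2 + 2 + 2 + 3 = 11.

11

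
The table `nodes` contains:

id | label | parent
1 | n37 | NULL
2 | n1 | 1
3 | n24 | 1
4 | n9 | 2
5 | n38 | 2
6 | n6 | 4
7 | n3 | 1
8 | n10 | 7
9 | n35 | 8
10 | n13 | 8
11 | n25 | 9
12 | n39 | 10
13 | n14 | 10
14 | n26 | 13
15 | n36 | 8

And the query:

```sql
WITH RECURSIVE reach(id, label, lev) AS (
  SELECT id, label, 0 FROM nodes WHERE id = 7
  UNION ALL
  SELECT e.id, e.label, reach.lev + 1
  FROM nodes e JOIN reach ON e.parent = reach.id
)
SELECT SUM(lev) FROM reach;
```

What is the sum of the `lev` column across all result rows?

20

Base: id=7 (n3) at lev 0.
Iteration 1: rows with parent in {7} -> n10 (id 8, lev 1).
Iteration 2: rows with parent in {8} -> n35 (id 9, lev 2), n13 (id 10, lev 2), n36 (id 15, lev 2).
Iteration 3: rows with parent in {9,10,15} -> n25 (id 11, lev 3), n39 (id 12, lev 3), n14 (id 13, lev 3).
Iteration 4: rows with parent in {11,12,13} -> n26 (id 14, lev 4).
Iteration 5: no rows with parent in {14}; recursion stops.
SUM(lev) = 0 + 1 + 2 + 2 + 2 + 3 + 3 + 3 + 4 = 20.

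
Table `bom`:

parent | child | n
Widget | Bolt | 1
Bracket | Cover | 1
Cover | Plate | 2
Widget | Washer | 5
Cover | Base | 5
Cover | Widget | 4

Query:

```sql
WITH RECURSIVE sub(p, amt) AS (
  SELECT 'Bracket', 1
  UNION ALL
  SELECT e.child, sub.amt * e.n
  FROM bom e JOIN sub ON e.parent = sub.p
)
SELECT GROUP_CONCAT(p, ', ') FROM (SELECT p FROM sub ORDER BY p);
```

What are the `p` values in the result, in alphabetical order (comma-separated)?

Base: (Bracket, amt=1).
Iteration 1: components of {Bracket} -> Cover = 1*1 = 1.
Iteration 2: components of {Cover} -> Base = 1*5 = 5, Plate = 1*2 = 2, Widget = 1*4 = 4.
Iteration 3: components of {Base,Plate,Widget} -> Bolt = 4*1 = 4, Washer = 4*5 = 20.
Iteration 4: no further components; recursion stops.

Base, Bolt, Bracket, Cover, Plate, Washer, Widget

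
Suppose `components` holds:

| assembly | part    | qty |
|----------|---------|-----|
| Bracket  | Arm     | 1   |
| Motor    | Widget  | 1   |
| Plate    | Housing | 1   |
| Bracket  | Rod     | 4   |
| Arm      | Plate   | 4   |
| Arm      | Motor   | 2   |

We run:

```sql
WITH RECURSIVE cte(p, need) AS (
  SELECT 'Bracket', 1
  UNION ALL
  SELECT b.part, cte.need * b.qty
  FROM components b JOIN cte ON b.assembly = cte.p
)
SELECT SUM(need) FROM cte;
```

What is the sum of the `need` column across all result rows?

Base: (Bracket, need=1).
Iteration 1: components of {Bracket} -> Arm = 1*1 = 1, Rod = 1*4 = 4.
Iteration 2: components of {Arm,Rod} -> Motor = 1*2 = 2, Plate = 1*4 = 4.
Iteration 3: components of {Motor,Plate} -> Housing = 4*1 = 4, Widget = 2*1 = 2.
Iteration 4: no further components; recursion stops.
SUM(need) = 1 + 4 + 1 + 2 + 4 + 2 + 4 = 18.

18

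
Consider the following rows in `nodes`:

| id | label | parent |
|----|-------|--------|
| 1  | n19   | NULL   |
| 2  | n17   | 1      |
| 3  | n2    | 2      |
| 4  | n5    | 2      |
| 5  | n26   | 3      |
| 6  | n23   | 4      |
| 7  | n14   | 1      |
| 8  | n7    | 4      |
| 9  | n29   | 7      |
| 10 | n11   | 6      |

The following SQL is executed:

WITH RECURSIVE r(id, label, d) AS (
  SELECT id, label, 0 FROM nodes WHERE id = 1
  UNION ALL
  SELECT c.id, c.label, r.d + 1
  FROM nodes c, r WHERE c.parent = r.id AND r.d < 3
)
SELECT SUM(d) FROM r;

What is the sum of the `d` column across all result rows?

17

Base: id=1 (n19) at d 0.
Iteration 1: rows with parent in {1} -> n17 (id 2, d 1), n14 (id 7, d 1).
Iteration 2: rows with parent in {2,7} -> n2 (id 3, d 2), n5 (id 4, d 2), n29 (id 9, d 2).
Iteration 3: rows with parent in {3,4,9} -> n26 (id 5, d 3), n23 (id 6, d 3), n7 (id 8, d 3).
Iteration 4: d < 3 fails for all current rows; recursion stops.
SUM(d) = 0 + 1 + 1 + 2 + 2 + 2 + 3 + 3 + 3 = 17.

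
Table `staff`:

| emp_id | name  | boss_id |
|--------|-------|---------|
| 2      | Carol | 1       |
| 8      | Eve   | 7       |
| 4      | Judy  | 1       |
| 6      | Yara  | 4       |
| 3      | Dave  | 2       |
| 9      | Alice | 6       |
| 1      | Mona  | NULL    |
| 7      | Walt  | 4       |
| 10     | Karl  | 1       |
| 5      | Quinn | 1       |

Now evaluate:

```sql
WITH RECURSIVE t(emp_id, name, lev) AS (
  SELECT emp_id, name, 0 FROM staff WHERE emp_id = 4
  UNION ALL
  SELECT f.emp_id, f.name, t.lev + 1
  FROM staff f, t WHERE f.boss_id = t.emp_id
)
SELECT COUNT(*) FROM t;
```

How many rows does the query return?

5

Base: emp_id=4 (Judy) at lev 0.
Iteration 1: rows with boss_id in {4} -> Yara (id 6, lev 1), Walt (id 7, lev 1).
Iteration 2: rows with boss_id in {6,7} -> Eve (id 8, lev 2), Alice (id 9, lev 2).
Iteration 3: no rows with boss_id in {8,9}; recursion stops.
Total rows emitted: 5.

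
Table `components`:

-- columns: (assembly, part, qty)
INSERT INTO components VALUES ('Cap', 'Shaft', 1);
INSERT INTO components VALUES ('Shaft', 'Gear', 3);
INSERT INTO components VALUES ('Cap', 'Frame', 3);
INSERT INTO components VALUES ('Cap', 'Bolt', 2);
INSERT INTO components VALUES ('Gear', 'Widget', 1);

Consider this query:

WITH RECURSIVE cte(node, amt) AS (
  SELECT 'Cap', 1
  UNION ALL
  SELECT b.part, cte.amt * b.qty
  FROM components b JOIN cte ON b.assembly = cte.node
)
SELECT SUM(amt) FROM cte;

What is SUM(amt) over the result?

13

Base: (Cap, amt=1).
Iteration 1: components of {Cap} -> Bolt = 1*2 = 2, Frame = 1*3 = 3, Shaft = 1*1 = 1.
Iteration 2: components of {Bolt,Frame,Shaft} -> Gear = 1*3 = 3.
Iteration 3: components of {Gear} -> Widget = 3*1 = 3.
Iteration 4: no further components; recursion stops.
SUM(amt) = 1 + 1 + 3 + 2 + 3 + 3 = 13.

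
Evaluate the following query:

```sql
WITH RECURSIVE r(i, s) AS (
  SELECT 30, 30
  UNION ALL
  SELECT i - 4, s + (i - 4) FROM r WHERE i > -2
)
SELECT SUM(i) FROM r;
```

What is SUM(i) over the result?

Base: i=30, s=30.
Iteration 1: 30 > -2 holds -> i = 30 - 4 = 26, s = 30 + 26 = 56.
Iteration 2: 26 > -2 holds -> i = 26 - 4 = 22, s = 56 + 22 = 78.
Iteration 3: 22 > -2 holds -> i = 22 - 4 = 18, s = 78 + 18 = 96.
Iteration 4: 18 > -2 holds -> i = 18 - 4 = 14, s = 96 + 14 = 110.
Iteration 5: 14 > -2 holds -> i = 14 - 4 = 10, s = 110 + 10 = 120.
Iteration 6: 10 > -2 holds -> i = 10 - 4 = 6, s = 120 + 6 = 126.
Iteration 7: 6 > -2 holds -> i = 6 - 4 = 2, s = 126 + 2 = 128.
Iteration 8: 2 > -2 holds -> i = 2 - 4 = -2, s = 128 + -2 = 126.
Iteration 9: -2 > -2 fails; recursion stops.
SUM(i) = 30 + 26 + 22 + 18 + 14 + 10 + 6 + 2 + -2 = 126.

126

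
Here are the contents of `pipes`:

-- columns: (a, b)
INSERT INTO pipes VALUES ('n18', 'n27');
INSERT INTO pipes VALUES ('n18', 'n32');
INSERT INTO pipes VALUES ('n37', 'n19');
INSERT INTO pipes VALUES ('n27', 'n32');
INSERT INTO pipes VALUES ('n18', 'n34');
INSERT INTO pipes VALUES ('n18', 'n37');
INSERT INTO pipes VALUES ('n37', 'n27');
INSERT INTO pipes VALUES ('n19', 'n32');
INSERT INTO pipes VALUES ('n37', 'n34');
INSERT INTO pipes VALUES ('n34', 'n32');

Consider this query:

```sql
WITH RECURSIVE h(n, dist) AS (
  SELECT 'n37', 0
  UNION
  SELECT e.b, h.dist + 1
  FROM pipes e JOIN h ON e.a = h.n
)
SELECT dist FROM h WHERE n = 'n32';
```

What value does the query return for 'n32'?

2

Base: (n37, dist=0).
Iteration 1: edges from {n37} -> (n19, dist=1), (n27, dist=1), (n34, dist=1).
Iteration 2: edges from {n19,n27,n34} -> (n32, dist=2). [UNION drops 2 duplicate row(s)]
Iteration 3: no outgoing edges from {n32}; recursion stops.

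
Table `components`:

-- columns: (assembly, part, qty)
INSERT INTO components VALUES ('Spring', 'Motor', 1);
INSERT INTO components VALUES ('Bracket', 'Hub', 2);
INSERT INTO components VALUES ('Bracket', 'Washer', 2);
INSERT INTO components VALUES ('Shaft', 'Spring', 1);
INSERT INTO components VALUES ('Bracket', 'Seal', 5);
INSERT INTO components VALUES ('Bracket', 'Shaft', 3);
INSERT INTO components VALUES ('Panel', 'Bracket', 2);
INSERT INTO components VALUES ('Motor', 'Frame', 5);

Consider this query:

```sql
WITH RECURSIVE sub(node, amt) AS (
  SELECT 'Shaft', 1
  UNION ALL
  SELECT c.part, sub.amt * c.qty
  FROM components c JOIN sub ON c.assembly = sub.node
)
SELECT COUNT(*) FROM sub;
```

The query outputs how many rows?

4

Base: (Shaft, amt=1).
Iteration 1: components of {Shaft} -> Spring = 1*1 = 1.
Iteration 2: components of {Spring} -> Motor = 1*1 = 1.
Iteration 3: components of {Motor} -> Frame = 1*5 = 5.
Iteration 4: no further components; recursion stops.
Total rows emitted: 4.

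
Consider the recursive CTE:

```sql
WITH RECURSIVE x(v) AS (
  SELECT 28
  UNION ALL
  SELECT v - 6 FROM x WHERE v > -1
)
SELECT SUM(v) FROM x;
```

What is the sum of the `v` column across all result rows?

78

Base: v=28.
Iteration 1: 28 > -1 holds -> v = 28 - 6 = 22.
Iteration 2: 22 > -1 holds -> v = 22 - 6 = 16.
Iteration 3: 16 > -1 holds -> v = 16 - 6 = 10.
Iteration 4: 10 > -1 holds -> v = 10 - 6 = 4.
Iteration 5: 4 > -1 holds -> v = 4 - 6 = -2.
Iteration 6: -2 > -1 fails; recursion stops.
SUM(v) = 28 + 22 + 16 + 10 + 4 + -2 = 78.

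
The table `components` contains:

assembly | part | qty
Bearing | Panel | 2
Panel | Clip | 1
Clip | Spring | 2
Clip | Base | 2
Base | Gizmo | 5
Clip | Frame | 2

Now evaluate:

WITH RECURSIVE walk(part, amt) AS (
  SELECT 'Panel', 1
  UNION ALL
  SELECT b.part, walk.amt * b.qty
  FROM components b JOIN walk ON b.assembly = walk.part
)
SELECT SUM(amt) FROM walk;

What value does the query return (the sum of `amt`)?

Base: (Panel, amt=1).
Iteration 1: components of {Panel} -> Clip = 1*1 = 1.
Iteration 2: components of {Clip} -> Base = 1*2 = 2, Frame = 1*2 = 2, Spring = 1*2 = 2.
Iteration 3: components of {Base,Frame,Spring} -> Gizmo = 2*5 = 10.
Iteration 4: no further components; recursion stops.
SUM(amt) = 1 + 1 + 2 + 2 + 2 + 10 = 18.

18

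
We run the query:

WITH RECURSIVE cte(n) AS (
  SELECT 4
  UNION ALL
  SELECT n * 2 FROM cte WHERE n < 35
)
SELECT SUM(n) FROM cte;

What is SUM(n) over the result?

124

Base: n=4.
Iteration 1: 4 < 35 holds -> n = 4 * 2 = 8.
Iteration 2: 8 < 35 holds -> n = 8 * 2 = 16.
Iteration 3: 16 < 35 holds -> n = 16 * 2 = 32.
Iteration 4: 32 < 35 holds -> n = 32 * 2 = 64.
Iteration 5: 64 < 35 fails; recursion stops.
SUM(n) = 4 + 8 + 16 + 32 + 64 = 124.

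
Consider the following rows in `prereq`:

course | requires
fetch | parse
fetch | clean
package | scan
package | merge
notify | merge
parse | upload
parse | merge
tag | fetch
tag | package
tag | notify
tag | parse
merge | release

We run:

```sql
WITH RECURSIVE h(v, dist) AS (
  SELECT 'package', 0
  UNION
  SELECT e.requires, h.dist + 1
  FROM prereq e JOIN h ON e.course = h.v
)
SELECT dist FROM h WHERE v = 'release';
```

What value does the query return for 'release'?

Base: (package, dist=0).
Iteration 1: edges from {package} -> (merge, dist=1), (scan, dist=1).
Iteration 2: edges from {merge,scan} -> (release, dist=2).
Iteration 3: no outgoing edges from {release}; recursion stops.

2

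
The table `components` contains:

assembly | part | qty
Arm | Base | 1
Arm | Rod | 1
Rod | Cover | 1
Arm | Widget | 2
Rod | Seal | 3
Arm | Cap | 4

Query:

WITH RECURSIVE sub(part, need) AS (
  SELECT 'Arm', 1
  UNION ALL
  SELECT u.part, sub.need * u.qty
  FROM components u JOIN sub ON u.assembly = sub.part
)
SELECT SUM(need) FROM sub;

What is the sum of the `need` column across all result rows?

Base: (Arm, need=1).
Iteration 1: components of {Arm} -> Base = 1*1 = 1, Cap = 1*4 = 4, Rod = 1*1 = 1, Widget = 1*2 = 2.
Iteration 2: components of {Base,Cap,Rod,Widget} -> Cover = 1*1 = 1, Seal = 1*3 = 3.
Iteration 3: no further components; recursion stops.
SUM(need) = 1 + 1 + 1 + 2 + 4 + 1 + 3 = 13.

13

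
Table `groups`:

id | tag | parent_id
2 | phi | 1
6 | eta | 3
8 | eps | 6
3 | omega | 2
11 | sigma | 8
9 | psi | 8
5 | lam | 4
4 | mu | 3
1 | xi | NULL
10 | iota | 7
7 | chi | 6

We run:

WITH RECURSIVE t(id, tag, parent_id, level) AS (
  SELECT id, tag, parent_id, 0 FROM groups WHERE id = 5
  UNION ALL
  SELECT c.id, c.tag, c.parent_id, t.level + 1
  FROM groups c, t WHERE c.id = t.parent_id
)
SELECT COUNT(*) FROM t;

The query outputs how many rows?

5

Base: id=5 (lam), parent_id=4, level 0.
Iteration 1: join on id=4 -> mu (id 4, parent_id=3, level 1).
Iteration 2: join on id=3 -> omega (id 3, parent_id=2, level 2).
Iteration 3: join on id=2 -> phi (id 2, parent_id=1, level 3).
Iteration 4: join on id=1 -> xi (id 1, parent_id=NULL, level 4).
Iteration 5: parent_id is NULL; no match; recursion stops.
Total rows emitted: 5.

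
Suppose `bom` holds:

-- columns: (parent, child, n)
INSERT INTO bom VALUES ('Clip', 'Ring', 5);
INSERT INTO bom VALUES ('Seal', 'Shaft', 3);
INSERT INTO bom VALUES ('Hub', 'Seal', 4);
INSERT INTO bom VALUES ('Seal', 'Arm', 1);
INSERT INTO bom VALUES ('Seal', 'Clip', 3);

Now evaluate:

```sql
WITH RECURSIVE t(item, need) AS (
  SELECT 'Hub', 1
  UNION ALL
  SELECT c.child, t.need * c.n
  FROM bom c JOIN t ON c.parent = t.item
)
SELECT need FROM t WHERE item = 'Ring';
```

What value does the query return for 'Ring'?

60

Base: (Hub, need=1).
Iteration 1: components of {Hub} -> Seal = 1*4 = 4.
Iteration 2: components of {Seal} -> Arm = 4*1 = 4, Clip = 4*3 = 12, Shaft = 4*3 = 12.
Iteration 3: components of {Arm,Clip,Shaft} -> Ring = 12*5 = 60.
Iteration 4: no further components; recursion stops.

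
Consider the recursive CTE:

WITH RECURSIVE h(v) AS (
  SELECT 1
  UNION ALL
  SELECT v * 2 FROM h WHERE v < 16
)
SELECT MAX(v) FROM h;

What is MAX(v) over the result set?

Base: v=1.
Iteration 1: 1 < 16 holds -> v = 1 * 2 = 2.
Iteration 2: 2 < 16 holds -> v = 2 * 2 = 4.
Iteration 3: 4 < 16 holds -> v = 4 * 2 = 8.
Iteration 4: 8 < 16 holds -> v = 8 * 2 = 16.
Iteration 5: 16 < 16 fails; recursion stops.
v values: 1, 2, 4, 8, 16; the maximum is 16.

16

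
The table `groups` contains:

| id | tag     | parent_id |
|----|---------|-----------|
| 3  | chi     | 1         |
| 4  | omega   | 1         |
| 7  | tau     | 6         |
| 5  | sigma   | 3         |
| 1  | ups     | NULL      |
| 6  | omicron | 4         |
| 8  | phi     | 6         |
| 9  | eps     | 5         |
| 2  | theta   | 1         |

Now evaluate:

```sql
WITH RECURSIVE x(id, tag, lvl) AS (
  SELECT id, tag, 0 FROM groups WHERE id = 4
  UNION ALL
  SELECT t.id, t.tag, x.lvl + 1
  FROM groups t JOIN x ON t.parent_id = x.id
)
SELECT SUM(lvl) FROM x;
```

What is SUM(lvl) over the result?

5

Base: id=4 (omega) at lvl 0.
Iteration 1: rows with parent_id in {4} -> omicron (id 6, lvl 1).
Iteration 2: rows with parent_id in {6} -> tau (id 7, lvl 2), phi (id 8, lvl 2).
Iteration 3: no rows with parent_id in {7,8}; recursion stops.
SUM(lvl) = 0 + 1 + 2 + 2 = 5.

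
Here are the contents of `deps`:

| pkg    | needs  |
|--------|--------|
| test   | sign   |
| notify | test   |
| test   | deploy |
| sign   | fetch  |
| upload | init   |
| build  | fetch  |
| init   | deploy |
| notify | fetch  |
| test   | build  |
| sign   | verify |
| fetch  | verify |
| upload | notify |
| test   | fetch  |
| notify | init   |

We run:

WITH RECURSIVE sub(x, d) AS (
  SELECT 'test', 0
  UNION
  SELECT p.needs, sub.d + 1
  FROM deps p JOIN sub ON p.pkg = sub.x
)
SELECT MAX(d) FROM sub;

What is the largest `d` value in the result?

3

Base: (test, d=0).
Iteration 1: edges from {test} -> (build, d=1), (deploy, d=1), (fetch, d=1), (sign, d=1).
Iteration 2: edges from {build,deploy,fetch,sign} -> (fetch, d=2), (verify, d=2). [UNION drops 2 duplicate row(s)]
Iteration 3: edges from {fetch,verify} -> (verify, d=3).
Iteration 4: no outgoing edges from {verify}; recursion stops.
d values: 0, 1, 1, 1, 1, 2, 2, 3; the maximum is 3.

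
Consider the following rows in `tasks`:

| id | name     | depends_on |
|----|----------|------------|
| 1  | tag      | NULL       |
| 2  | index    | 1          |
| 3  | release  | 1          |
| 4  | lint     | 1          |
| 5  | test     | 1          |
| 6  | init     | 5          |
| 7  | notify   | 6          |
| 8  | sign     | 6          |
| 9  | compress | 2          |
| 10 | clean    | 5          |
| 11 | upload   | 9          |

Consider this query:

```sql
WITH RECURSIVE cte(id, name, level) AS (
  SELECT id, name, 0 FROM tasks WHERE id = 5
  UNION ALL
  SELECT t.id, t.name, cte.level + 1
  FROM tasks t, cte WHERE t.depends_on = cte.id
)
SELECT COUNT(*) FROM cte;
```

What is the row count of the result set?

5

Base: id=5 (test) at level 0.
Iteration 1: rows with depends_on in {5} -> init (id 6, level 1), clean (id 10, level 1).
Iteration 2: rows with depends_on in {6,10} -> notify (id 7, level 2), sign (id 8, level 2).
Iteration 3: no rows with depends_on in {7,8}; recursion stops.
Total rows emitted: 5.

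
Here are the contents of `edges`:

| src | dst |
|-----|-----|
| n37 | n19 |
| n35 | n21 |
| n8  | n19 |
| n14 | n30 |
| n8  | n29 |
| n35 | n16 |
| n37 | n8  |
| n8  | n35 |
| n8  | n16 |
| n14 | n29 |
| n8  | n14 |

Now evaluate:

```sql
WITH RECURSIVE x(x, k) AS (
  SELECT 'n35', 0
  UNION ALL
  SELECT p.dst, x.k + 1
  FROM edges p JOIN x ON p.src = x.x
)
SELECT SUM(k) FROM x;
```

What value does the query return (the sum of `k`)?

Base: (n35, k=0).
Iteration 1: edges from {n35} -> (n16, k=1), (n21, k=1).
Iteration 2: no outgoing edges from {n16,n21}; recursion stops.
SUM(k) = 0 + 1 + 1 = 2.

2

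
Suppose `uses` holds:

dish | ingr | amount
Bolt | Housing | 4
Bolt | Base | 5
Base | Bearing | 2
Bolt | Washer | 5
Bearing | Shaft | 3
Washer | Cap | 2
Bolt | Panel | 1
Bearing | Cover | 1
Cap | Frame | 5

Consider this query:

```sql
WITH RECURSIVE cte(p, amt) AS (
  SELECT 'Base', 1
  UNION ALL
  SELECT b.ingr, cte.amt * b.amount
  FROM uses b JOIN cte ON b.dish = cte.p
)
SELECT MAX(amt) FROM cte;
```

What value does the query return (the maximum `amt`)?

Base: (Base, amt=1).
Iteration 1: components of {Base} -> Bearing = 1*2 = 2.
Iteration 2: components of {Bearing} -> Cover = 2*1 = 2, Shaft = 2*3 = 6.
Iteration 3: no further components; recursion stops.
amt values: 1, 2, 6, 2; the maximum is 6.

6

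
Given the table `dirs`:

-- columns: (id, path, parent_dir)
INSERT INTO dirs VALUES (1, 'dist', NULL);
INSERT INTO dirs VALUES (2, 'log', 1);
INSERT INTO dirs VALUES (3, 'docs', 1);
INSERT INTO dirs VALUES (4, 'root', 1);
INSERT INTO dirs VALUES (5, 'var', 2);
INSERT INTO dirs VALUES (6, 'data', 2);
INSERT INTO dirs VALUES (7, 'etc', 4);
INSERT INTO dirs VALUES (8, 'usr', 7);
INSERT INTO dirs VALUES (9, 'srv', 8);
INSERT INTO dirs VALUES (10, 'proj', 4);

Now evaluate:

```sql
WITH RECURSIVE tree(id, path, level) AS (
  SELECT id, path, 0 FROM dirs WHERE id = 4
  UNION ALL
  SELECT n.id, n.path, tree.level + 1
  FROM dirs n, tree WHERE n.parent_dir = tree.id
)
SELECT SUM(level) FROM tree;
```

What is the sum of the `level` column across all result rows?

Base: id=4 (root) at level 0.
Iteration 1: rows with parent_dir in {4} -> etc (id 7, level 1), proj (id 10, level 1).
Iteration 2: rows with parent_dir in {7,10} -> usr (id 8, level 2).
Iteration 3: rows with parent_dir in {8} -> srv (id 9, level 3).
Iteration 4: no rows with parent_dir in {9}; recursion stops.
SUM(level) = 0 + 1 + 1 + 2 + 3 = 7.

7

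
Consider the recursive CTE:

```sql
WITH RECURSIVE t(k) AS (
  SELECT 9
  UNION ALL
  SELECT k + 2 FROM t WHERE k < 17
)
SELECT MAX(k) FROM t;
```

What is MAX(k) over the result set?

Base: k=9.
Iteration 1: 9 < 17 holds -> k = 9 + 2 = 11.
Iteration 2: 11 < 17 holds -> k = 11 + 2 = 13.
Iteration 3: 13 < 17 holds -> k = 13 + 2 = 15.
Iteration 4: 15 < 17 holds -> k = 15 + 2 = 17.
Iteration 5: 17 < 17 fails; recursion stops.
k values: 9, 11, 13, 15, 17; the maximum is 17.

17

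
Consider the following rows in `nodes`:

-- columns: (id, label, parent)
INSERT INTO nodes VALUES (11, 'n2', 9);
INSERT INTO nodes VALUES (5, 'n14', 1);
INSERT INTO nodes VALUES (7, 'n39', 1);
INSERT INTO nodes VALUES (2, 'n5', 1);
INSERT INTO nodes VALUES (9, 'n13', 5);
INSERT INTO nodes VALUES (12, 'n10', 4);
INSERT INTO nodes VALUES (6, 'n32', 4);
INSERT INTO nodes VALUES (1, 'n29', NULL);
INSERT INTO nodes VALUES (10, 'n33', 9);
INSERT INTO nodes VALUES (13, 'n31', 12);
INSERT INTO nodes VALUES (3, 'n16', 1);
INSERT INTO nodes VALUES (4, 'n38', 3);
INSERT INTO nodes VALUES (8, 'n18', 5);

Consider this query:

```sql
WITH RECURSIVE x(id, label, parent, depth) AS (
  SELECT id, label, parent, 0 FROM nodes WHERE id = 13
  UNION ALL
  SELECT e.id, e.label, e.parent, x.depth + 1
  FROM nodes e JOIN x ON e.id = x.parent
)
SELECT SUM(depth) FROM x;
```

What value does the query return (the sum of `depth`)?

10

Base: id=13 (n31), parent=12, depth 0.
Iteration 1: join on id=12 -> n10 (id 12, parent=4, depth 1).
Iteration 2: join on id=4 -> n38 (id 4, parent=3, depth 2).
Iteration 3: join on id=3 -> n16 (id 3, parent=1, depth 3).
Iteration 4: join on id=1 -> n29 (id 1, parent=NULL, depth 4).
Iteration 5: parent is NULL; no match; recursion stops.
SUM(depth) = 0 + 1 + 2 + 3 + 4 = 10.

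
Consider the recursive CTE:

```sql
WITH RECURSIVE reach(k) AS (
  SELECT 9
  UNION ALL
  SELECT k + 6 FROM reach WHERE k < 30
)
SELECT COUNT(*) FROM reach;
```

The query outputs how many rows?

Base: k=9.
Iteration 1: 9 < 30 holds -> k = 9 + 6 = 15.
Iteration 2: 15 < 30 holds -> k = 15 + 6 = 21.
Iteration 3: 21 < 30 holds -> k = 21 + 6 = 27.
Iteration 4: 27 < 30 holds -> k = 27 + 6 = 33.
Iteration 5: 33 < 30 fails; recursion stops.
Total rows emitted: 5.

5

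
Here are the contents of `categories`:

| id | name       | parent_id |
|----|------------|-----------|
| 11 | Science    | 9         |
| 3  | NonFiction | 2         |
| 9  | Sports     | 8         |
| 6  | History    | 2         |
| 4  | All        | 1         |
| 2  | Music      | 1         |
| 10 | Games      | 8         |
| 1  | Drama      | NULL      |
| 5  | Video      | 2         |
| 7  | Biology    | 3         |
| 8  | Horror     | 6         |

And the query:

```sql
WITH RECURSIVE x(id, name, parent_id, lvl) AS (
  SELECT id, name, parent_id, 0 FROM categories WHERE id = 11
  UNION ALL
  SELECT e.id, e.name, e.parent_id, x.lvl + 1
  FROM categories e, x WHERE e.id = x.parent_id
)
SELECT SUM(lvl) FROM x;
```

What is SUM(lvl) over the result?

15

Base: id=11 (Science), parent_id=9, lvl 0.
Iteration 1: join on id=9 -> Sports (id 9, parent_id=8, lvl 1).
Iteration 2: join on id=8 -> Horror (id 8, parent_id=6, lvl 2).
Iteration 3: join on id=6 -> History (id 6, parent_id=2, lvl 3).
Iteration 4: join on id=2 -> Music (id 2, parent_id=1, lvl 4).
Iteration 5: join on id=1 -> Drama (id 1, parent_id=NULL, lvl 5).
Iteration 6: parent_id is NULL; no match; recursion stops.
SUM(lvl) = 0 + 1 + 2 + 3 + 4 + 5 = 15.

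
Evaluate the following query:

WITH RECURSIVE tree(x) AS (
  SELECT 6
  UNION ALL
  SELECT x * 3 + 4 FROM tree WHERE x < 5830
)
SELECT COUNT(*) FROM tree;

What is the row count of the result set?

7

Base: x=6.
Iteration 1: 6 < 5830 holds -> x = 6 * 3 + 4 = 22.
Iteration 2: 22 < 5830 holds -> x = 22 * 3 + 4 = 70.
Iteration 3: 70 < 5830 holds -> x = 70 * 3 + 4 = 214.
Iteration 4: 214 < 5830 holds -> x = 214 * 3 + 4 = 646.
Iteration 5: 646 < 5830 holds -> x = 646 * 3 + 4 = 1942.
Iteration 6: 1942 < 5830 holds -> x = 1942 * 3 + 4 = 5830.
Iteration 7: 5830 < 5830 fails; recursion stops.
Total rows emitted: 7.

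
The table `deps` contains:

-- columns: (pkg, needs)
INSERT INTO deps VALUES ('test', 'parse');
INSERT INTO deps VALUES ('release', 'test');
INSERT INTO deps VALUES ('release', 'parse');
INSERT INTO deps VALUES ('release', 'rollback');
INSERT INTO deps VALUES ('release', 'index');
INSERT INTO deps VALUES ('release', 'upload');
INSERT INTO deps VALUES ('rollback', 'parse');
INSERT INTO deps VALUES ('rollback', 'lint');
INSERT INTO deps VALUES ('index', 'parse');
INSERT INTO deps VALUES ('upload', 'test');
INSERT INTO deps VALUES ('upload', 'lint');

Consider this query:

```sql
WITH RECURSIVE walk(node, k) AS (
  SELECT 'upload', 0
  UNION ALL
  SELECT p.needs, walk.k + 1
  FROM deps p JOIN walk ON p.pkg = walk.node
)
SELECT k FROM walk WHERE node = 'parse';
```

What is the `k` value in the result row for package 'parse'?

Base: (upload, k=0).
Iteration 1: edges from {upload} -> (lint, k=1), (test, k=1).
Iteration 2: edges from {lint,test} -> (parse, k=2).
Iteration 3: no outgoing edges from {parse}; recursion stops.

2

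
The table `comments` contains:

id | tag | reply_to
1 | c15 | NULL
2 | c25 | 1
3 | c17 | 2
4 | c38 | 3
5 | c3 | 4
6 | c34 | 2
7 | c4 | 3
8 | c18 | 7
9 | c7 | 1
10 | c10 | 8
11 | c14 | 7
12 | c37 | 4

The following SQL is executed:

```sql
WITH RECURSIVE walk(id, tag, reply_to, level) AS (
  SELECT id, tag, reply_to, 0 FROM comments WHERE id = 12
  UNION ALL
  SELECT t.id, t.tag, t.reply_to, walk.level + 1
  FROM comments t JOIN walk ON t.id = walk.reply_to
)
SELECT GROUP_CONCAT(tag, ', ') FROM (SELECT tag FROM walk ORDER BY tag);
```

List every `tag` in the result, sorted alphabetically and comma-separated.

Base: id=12 (c37), reply_to=4, level 0.
Iteration 1: join on id=4 -> c38 (id 4, reply_to=3, level 1).
Iteration 2: join on id=3 -> c17 (id 3, reply_to=2, level 2).
Iteration 3: join on id=2 -> c25 (id 2, reply_to=1, level 3).
Iteration 4: join on id=1 -> c15 (id 1, reply_to=NULL, level 4).
Iteration 5: reply_to is NULL; no match; recursion stops.

c15, c17, c25, c37, c38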